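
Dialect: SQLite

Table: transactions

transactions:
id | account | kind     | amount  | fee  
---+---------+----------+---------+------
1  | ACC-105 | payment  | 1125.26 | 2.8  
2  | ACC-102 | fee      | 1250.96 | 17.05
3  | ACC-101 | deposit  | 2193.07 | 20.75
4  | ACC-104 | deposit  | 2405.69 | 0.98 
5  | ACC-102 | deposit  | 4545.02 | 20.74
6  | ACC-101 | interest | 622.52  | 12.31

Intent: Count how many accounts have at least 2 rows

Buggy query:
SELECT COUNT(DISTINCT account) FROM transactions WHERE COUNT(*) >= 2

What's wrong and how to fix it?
Bug: COUNT(*) cannot appear in WHERE; the per-group count doesn't exist yet

Fix: Group first with HAVING COUNT(*) >= 2, then COUNT the resulting groups

Corrected query:
SELECT COUNT(*) FROM (SELECT account FROM transactions GROUP BY account HAVING COUNT(*) >= 2)

Result:
COUNT(*)
--------
2       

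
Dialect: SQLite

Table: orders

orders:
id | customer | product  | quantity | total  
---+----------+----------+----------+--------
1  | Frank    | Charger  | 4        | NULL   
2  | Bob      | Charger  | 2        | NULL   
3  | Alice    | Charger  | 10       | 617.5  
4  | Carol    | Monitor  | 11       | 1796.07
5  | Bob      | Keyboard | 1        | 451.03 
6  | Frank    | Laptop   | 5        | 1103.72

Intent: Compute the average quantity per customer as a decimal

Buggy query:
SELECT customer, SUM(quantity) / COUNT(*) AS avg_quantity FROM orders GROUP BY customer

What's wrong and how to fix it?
Bug: SUM(quantity) and COUNT(*) are both integers; the division truncates the fractional part

Fix: Cast one side to REAL so the division keeps the fractional part

Corrected query:
SELECT customer, SUM(quantity) * 1.0 / COUNT(*) AS avg_quantity FROM orders GROUP BY customer

Result:
customer | avg_quantity
---------+-------------
Alice    | 10          
Bob      | 1.5         
Carol    | 11          
Frank    | 4.5         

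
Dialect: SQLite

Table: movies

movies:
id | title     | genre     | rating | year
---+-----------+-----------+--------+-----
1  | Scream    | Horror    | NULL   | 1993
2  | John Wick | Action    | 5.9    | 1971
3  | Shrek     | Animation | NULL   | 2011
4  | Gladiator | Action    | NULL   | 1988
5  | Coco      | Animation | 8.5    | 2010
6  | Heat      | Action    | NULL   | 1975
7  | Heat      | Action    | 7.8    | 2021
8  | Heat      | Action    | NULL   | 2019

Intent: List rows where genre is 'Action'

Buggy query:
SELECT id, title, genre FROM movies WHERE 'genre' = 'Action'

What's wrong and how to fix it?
Bug: 'genre' in single quotes is a string literal, not the column; the comparison is literal-vs-literal and never true

Fix: Remove the quotes around the column name (or use double quotes for an identifier)

Corrected query:
SELECT id, title, genre FROM movies WHERE genre = 'Action'

Result:
id | title     | genre 
---+-----------+-------
2  | John Wick | Action
4  | Gladiator | Action
6  | Heat      | Action
7  | Heat      | Action
8  | Heat      | Action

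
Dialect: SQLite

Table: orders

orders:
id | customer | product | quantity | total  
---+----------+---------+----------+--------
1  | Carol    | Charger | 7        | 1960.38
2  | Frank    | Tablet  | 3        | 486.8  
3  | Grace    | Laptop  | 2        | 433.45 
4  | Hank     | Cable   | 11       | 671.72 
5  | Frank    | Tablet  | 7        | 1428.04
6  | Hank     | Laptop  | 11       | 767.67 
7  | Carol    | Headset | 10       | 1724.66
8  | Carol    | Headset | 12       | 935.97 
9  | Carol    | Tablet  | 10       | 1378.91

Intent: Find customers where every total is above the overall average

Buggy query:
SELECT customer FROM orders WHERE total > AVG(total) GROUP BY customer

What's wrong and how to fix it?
Bug: WHERE evaluates per row before aggregation, so AVG() is unavailable

Fix: Compute the overall average in a scalar subquery and compare each group's MIN against it in HAVING

Corrected query:
SELECT customer FROM orders GROUP BY customer HAVING MIN(total) > (SELECT AVG(total) FROM orders)

Result:
(no rows)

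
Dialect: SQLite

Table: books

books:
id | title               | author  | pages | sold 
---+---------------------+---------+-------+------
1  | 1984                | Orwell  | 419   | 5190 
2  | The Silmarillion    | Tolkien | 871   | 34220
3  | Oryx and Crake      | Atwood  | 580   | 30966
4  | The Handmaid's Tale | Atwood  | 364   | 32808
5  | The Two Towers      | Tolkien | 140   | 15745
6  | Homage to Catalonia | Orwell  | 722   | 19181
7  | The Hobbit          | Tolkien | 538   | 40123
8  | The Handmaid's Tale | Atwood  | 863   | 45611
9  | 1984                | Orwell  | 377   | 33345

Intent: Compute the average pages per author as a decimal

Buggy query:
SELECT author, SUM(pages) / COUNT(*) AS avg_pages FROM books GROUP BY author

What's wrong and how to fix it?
Bug: Both operands are integers, so '/' performs integer division and truncates

Fix: Cast one side to REAL so the division keeps the fractional part

Corrected query:
SELECT author, SUM(pages) * 1.0 / COUNT(*) AS avg_pages FROM books GROUP BY author

Result:
author  | avg_pages 
--------+-----------
Atwood  | 602.333333
Orwell  | 506       
Tolkien | 516.333333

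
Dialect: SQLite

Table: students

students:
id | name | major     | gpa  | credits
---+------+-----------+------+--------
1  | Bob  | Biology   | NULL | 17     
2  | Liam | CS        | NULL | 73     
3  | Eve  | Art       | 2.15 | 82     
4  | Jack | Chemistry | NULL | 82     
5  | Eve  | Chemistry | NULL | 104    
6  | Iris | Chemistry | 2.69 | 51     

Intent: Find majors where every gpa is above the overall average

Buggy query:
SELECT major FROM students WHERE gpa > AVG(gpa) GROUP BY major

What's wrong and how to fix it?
Bug: WHERE evaluates per row before aggregation, so AVG() is unavailable

Fix: Compute the overall average in a scalar subquery and compare each group's MIN against it in HAVING

Corrected query:
SELECT major FROM students GROUP BY major HAVING MIN(gpa) > (SELECT AVG(gpa) FROM students)

Result:
major    
---------
Chemistry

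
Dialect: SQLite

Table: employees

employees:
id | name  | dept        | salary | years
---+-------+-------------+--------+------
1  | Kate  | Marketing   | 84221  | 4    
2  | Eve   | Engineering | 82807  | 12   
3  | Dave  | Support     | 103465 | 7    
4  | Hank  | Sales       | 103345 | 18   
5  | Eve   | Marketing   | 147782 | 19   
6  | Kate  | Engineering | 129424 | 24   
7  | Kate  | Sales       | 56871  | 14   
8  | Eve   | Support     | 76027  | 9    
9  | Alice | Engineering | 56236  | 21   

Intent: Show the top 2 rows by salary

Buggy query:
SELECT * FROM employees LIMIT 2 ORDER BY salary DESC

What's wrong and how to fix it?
Bug: ORDER BY cannot follow LIMIT; LIMIT is the final clause

Fix: Swap the clauses: ORDER BY first, then LIMIT

Corrected query:
SELECT * FROM employees ORDER BY salary DESC LIMIT 2

Result:
id | name | dept        | salary | years
---+------+-------------+--------+------
5  | Eve  | Marketing   | 147782 | 19   
6  | Kate | Engineering | 129424 | 24   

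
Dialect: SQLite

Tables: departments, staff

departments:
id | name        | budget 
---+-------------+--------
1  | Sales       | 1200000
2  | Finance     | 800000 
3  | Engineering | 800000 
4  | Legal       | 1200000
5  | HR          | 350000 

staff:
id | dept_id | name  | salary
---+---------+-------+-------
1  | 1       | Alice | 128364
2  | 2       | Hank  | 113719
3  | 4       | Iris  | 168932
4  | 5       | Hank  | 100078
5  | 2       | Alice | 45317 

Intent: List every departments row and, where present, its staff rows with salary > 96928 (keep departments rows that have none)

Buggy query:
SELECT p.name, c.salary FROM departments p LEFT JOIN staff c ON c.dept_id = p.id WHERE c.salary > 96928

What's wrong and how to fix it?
Bug: A WHERE condition on the right-hand table after LEFT JOIN drops unmatched parents

Fix: Put 'c.salary > 96928' in the JOIN's ON clause instead of WHERE

Corrected query:
SELECT p.name, c.salary FROM departments p LEFT JOIN staff c ON c.dept_id = p.id AND c.salary > 96928

Result:
name        | salary
------------+-------
Sales       | 128364
Finance     | 113719
Engineering | NULL  
Legal       | 168932
HR          | 100078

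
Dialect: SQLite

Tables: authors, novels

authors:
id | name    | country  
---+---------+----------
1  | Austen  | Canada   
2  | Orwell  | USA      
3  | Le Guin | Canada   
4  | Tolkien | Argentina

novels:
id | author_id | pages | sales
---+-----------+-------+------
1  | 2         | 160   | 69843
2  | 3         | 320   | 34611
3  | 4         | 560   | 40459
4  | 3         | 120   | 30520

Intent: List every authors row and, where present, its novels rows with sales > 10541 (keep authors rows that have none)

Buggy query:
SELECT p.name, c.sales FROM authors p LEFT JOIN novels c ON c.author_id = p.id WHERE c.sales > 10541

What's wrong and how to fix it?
Bug: Filtering c.sales in WHERE discards the NULL rows produced by LEFT JOIN, turning it into an inner join

Fix: Put 'c.sales > 10541' in the JOIN's ON clause instead of WHERE

Corrected query:
SELECT p.name, c.sales FROM authors p LEFT JOIN novels c ON c.author_id = p.id AND c.sales > 10541

Result:
name    | sales
--------+------
Austen  | NULL 
Orwell  | 69843
Le Guin | 30520
Le Guin | 34611
Tolkien | 40459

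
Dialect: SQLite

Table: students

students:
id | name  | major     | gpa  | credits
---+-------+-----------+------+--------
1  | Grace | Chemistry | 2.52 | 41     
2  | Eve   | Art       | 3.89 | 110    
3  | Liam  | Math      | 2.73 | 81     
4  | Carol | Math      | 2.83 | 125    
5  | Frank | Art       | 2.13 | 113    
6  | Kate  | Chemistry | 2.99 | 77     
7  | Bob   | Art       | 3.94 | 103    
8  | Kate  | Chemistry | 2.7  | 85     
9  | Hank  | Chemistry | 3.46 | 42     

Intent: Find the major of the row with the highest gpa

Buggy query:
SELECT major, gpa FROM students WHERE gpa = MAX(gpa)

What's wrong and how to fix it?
Bug: MAX(gpa) is an aggregate and cannot be used directly in WHERE

Fix: Wrap MAX in a scalar subquery so WHERE compares against a single value

Corrected query:
SELECT major, gpa FROM students WHERE gpa = (SELECT MAX(gpa) FROM students)

Result:
major | gpa 
------+-----
Art   | 3.94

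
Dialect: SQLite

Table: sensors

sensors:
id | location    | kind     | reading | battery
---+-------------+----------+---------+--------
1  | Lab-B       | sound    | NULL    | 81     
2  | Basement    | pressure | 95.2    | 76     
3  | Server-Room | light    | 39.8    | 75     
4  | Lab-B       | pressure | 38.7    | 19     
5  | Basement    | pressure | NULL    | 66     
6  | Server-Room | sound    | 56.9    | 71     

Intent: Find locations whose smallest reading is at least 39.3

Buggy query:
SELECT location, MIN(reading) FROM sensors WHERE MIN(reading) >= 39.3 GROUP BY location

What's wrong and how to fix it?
Bug: Aggregates like MIN are computed per group after WHERE runs

Fix: Use HAVING for the per-group MIN condition

Corrected query:
SELECT location, MIN(reading) FROM sensors GROUP BY location HAVING MIN(reading) >= 39.3

Result:
location    | MIN(reading)
------------+-------------
Basement    | 95.2        
Server-Room | 39.8        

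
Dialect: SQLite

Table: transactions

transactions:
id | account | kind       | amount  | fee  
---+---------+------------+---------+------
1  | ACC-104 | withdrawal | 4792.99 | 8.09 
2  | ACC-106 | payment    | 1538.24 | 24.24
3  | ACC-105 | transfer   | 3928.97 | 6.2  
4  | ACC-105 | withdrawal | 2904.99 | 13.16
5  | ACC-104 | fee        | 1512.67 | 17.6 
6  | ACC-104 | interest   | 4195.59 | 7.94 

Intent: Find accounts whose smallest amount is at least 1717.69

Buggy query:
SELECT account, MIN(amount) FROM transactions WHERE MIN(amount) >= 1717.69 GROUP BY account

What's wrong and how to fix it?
Bug: MIN() in WHERE is a misuse of aggregate

Fix: Replace WHERE with HAVING after the GROUP BY

Corrected query:
SELECT account, MIN(amount) FROM transactions GROUP BY account HAVING MIN(amount) >= 1717.69

Result:
account | MIN(amount)
--------+------------
ACC-105 | 2904.99    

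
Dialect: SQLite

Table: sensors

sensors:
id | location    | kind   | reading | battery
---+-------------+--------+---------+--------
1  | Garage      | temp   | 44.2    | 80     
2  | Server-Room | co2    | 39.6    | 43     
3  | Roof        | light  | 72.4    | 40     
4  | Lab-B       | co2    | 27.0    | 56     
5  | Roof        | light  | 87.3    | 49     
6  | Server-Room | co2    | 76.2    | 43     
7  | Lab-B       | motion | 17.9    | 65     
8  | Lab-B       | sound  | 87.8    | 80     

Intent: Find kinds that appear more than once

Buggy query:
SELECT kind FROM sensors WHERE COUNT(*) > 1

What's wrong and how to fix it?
Bug: WHERE can't reference COUNT(*); aggregates are computed after WHERE

Fix: Group first, then use HAVING for the count condition

Corrected query:
SELECT kind FROM sensors GROUP BY kind HAVING COUNT(*) > 1

Result:
kind 
-----
co2  
light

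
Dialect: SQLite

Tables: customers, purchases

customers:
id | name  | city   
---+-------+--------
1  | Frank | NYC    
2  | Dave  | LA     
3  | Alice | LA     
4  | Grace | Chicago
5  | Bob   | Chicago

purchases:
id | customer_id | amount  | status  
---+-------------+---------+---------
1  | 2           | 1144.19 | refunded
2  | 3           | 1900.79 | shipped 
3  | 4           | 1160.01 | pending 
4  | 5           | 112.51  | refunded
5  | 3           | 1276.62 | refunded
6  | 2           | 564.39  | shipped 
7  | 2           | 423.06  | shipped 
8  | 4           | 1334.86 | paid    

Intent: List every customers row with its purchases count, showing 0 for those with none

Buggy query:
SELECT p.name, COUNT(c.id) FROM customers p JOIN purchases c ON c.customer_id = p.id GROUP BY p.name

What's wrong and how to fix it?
Bug: INNER JOIN drops customers rows that have no matching purchases rows

Fix: Switch to LEFT JOIN to retain unmatched parent rows

Corrected query:
SELECT p.name, COUNT(c.id) FROM customers p LEFT JOIN purchases c ON c.customer_id = p.id GROUP BY p.name

Result:
name  | COUNT(c.id)
------+------------
Alice | 2          
Bob   | 1          
Dave  | 3          
Frank | 0          
Grace | 2          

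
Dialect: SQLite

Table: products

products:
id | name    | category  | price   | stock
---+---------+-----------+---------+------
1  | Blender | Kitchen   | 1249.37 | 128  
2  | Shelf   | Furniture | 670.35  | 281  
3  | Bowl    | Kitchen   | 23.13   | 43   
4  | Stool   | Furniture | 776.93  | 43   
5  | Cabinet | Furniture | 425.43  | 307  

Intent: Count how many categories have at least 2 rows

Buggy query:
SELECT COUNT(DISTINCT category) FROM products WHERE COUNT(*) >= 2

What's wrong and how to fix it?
Bug: WHERE filters individual rows, not groups, so a group-level COUNT is invalid there

Fix: Group first with HAVING COUNT(*) >= 2, then COUNT the resulting groups

Corrected query:
SELECT COUNT(*) FROM (SELECT category FROM products GROUP BY category HAVING COUNT(*) >= 2)

Result:
COUNT(*)
--------
2       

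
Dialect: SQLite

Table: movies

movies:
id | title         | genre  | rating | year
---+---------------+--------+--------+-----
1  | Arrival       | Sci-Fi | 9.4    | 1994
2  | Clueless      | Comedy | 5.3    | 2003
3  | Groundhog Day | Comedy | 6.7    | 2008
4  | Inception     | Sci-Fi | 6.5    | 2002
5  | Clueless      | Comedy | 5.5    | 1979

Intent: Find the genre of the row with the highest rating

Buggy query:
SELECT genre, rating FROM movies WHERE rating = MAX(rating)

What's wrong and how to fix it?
Bug: WHERE is evaluated per row; an aggregate over the whole table isn't defined there

Fix: Use a subquery: WHERE rating = (SELECT MAX(rating) FROM movies)

Corrected query:
SELECT genre, rating FROM movies WHERE rating = (SELECT MAX(rating) FROM movies)

Result:
genre  | rating
-------+-------
Sci-Fi | 9.4   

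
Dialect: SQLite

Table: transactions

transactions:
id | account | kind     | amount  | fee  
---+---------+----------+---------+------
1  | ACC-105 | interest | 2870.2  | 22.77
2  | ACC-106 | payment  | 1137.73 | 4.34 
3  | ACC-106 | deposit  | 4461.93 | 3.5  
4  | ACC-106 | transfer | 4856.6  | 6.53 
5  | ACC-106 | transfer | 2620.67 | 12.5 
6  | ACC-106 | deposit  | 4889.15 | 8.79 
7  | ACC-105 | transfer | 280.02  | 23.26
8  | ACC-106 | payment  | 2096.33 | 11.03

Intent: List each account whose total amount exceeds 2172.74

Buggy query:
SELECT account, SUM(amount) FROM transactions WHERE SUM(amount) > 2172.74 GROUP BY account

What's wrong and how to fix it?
Bug: WHERE runs before GROUP BY, so aggregates aren't available there

Fix: Move the aggregate condition to a HAVING clause

Corrected query:
SELECT account, SUM(amount) FROM transactions GROUP BY account HAVING SUM(amount) > 2172.74

Result:
account | SUM(amount)
--------+------------
ACC-105 | 3150.22    
ACC-106 | 20062.41   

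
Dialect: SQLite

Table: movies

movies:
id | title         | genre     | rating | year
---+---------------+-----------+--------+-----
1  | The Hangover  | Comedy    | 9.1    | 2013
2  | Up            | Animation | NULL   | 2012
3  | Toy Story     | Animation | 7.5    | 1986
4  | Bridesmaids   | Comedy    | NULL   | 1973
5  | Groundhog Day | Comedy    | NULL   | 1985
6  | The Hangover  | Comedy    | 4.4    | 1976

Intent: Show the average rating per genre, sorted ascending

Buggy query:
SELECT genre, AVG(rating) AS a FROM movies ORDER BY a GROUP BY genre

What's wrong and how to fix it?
Bug: ORDER BY appears before GROUP BY; SQL clause order requires GROUP BY first

Fix: Move ORDER BY to the end, after GROUP BY

Corrected query:
SELECT genre, AVG(rating) AS a FROM movies GROUP BY genre ORDER BY a

Result:
genre     | a   
----------+-----
Comedy    | 6.75
Animation | 7.5 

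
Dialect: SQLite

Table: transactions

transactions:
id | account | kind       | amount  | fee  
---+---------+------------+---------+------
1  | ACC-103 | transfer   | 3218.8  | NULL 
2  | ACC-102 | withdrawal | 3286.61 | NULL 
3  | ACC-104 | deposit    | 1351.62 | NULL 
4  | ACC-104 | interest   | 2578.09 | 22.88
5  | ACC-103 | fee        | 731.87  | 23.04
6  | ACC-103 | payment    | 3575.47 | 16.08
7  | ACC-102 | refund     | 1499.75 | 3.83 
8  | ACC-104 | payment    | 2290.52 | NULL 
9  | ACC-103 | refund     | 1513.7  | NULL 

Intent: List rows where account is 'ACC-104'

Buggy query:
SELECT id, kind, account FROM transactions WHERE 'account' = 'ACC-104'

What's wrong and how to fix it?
Bug: Single quotes denote string literals in SQL; the column name is being compared as a constant string

Fix: Remove the quotes around the column name (or use double quotes for an identifier)

Corrected query:
SELECT id, kind, account FROM transactions WHERE account = 'ACC-104'

Result:
id | kind     | account
---+----------+--------
3  | deposit  | ACC-104
4  | interest | ACC-104
8  | payment  | ACC-104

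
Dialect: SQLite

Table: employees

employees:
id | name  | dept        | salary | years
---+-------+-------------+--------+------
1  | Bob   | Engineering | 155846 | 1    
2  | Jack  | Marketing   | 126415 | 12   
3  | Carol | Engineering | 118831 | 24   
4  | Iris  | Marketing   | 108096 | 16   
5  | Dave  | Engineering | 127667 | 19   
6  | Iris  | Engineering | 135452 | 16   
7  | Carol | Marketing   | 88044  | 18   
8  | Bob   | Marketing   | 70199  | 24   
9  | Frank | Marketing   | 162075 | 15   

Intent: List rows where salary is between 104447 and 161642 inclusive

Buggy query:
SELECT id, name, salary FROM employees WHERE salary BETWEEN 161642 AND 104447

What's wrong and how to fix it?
Bug: BETWEEN expects the lower bound first; with 161642 AND 104447 the range is empty

Fix: Swap the bounds so the smaller value comes first

Corrected query:
SELECT id, name, salary FROM employees WHERE salary BETWEEN 104447 AND 161642

Result:
id | name  | salary
---+-------+-------
1  | Bob   | 155846
2  | Jack  | 126415
3  | Carol | 118831
4  | Iris  | 108096
5  | Dave  | 127667
6  | Iris  | 135452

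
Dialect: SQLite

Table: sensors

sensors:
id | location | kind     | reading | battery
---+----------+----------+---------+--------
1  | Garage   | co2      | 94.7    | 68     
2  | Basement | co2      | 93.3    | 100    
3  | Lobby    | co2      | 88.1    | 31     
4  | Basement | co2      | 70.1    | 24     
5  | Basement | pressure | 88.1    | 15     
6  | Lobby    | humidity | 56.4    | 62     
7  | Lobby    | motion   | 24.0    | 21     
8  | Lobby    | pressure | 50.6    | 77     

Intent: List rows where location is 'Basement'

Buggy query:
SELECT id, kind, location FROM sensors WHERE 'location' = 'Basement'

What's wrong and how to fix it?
Bug: Single quotes denote string literals in SQL; the column name is being compared as a constant string

Fix: Remove the quotes around the column name (or use double quotes for an identifier)

Corrected query:
SELECT id, kind, location FROM sensors WHERE location = 'Basement'

Result:
id | kind     | location
---+----------+---------
2  | co2      | Basement
4  | co2      | Basement
5  | pressure | Basement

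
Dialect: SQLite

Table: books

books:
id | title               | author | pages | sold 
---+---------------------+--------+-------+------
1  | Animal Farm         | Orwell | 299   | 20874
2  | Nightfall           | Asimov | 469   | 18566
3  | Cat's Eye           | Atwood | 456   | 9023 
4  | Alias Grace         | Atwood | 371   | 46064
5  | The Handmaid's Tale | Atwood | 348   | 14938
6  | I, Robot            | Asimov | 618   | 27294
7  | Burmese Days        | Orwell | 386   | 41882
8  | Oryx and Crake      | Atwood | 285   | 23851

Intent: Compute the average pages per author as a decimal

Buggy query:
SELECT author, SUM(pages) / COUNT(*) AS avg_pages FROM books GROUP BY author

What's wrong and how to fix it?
Bug: SUM(pages) and COUNT(*) are both integers; the division truncates the fractional part

Fix: Multiply by 1.0 (or CAST to REAL) to force floating-point division

Corrected query:
SELECT author, SUM(pages) * 1.0 / COUNT(*) AS avg_pages FROM books GROUP BY author

Result:
author | avg_pages
-------+----------
Asimov | 543.5    
Atwood | 365      
Orwell | 342.5    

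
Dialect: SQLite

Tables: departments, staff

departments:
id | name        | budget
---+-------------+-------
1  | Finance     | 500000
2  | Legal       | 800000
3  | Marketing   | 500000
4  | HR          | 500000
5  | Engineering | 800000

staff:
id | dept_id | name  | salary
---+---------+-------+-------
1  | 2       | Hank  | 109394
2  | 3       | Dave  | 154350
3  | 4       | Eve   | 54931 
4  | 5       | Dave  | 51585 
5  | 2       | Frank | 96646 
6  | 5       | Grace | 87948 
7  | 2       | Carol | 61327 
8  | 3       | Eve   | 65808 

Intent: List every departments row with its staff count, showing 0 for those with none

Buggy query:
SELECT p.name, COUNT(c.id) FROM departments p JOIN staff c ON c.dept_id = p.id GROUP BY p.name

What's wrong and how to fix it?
Bug: An inner join excludes parents with zero children

Fix: Switch to LEFT JOIN to retain unmatched parent rows

Corrected query:
SELECT p.name, COUNT(c.id) FROM departments p LEFT JOIN staff c ON c.dept_id = p.id GROUP BY p.name

Result:
name        | COUNT(c.id)
------------+------------
Engineering | 2          
Finance     | 0          
HR          | 1          
Legal       | 3          
Marketing   | 2          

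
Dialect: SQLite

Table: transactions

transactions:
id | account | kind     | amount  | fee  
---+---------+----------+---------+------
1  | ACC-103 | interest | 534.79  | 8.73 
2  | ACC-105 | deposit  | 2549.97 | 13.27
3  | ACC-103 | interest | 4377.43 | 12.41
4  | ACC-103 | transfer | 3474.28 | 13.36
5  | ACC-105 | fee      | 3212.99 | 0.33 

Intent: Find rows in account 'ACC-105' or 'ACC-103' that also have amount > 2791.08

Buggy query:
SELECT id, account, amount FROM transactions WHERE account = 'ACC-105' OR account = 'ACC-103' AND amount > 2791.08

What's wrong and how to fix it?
Bug: AND binds tighter than OR, so this parses as account = 'ACC-105' OR (account = 'ACC-103' AND amount > 2791.08)

Fix: Add parentheses around the OR so the AND applies to both alternatives

Corrected query:
SELECT id, account, amount FROM transactions WHERE (account = 'ACC-105' OR account = 'ACC-103') AND amount > 2791.08

Result:
id | account | amount 
---+---------+--------
3  | ACC-103 | 4377.43
4  | ACC-103 | 3474.28
5  | ACC-105 | 3212.99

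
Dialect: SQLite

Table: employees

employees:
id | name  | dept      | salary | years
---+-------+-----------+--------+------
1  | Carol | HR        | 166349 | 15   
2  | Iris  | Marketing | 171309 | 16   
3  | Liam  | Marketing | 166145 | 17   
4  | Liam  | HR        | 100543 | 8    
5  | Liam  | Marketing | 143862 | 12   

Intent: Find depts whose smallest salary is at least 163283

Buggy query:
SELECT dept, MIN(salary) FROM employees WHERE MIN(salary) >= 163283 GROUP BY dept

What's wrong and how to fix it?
Bug: MIN() in WHERE is a misuse of aggregate

Fix: Use HAVING for the per-group MIN condition

Corrected query:
SELECT dept, MIN(salary) FROM employees GROUP BY dept HAVING MIN(salary) >= 163283

Result:
(no rows)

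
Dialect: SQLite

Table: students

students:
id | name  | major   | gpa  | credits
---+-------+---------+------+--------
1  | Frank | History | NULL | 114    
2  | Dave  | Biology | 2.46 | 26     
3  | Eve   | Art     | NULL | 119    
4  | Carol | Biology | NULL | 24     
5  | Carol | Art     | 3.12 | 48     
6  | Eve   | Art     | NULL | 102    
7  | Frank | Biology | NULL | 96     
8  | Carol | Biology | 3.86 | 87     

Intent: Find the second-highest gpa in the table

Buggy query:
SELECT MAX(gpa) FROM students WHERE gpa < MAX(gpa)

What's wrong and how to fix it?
Bug: MAX(gpa) on the right of the comparison is an aggregate-in-WHERE error

Fix: Compute the overall MAX in a subquery, then take MAX of rows below it

Corrected query:
SELECT MAX(gpa) FROM students WHERE gpa < (SELECT MAX(gpa) FROM students)

Result:
MAX(gpa)
--------
3.12    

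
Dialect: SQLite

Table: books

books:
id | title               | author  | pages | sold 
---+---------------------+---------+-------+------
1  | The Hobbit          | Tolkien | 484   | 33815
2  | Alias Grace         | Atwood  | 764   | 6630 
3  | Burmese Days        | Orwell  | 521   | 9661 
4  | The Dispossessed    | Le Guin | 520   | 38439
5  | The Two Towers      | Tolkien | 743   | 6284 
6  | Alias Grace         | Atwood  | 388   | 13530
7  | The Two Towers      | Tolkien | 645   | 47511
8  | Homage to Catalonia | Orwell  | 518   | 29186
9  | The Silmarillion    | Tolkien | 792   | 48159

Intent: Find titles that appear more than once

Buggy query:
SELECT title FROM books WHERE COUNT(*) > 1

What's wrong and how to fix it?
Bug: COUNT(*) is an aggregate and cannot be used in WHERE

Fix: Group first, then use HAVING for the count condition

Corrected query:
SELECT title FROM books GROUP BY title HAVING COUNT(*) > 1

Result:
title         
--------------
Alias Grace   
The Two Towers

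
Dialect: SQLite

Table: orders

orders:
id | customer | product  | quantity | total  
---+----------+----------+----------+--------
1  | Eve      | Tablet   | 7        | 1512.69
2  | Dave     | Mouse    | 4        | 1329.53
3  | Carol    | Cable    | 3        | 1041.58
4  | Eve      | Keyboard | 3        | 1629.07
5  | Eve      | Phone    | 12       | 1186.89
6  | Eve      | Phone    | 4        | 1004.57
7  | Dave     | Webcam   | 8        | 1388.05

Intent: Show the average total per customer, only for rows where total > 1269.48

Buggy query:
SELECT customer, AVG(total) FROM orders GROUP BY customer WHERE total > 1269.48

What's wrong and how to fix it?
Bug: WHERE cannot follow GROUP BY

Fix: Move the WHERE clause before GROUP BY

Corrected query:
SELECT customer, AVG(total) FROM orders WHERE total > 1269.48 GROUP BY customer

Result:
customer | AVG(total)
---------+-----------
Dave     | 1358.79   
Eve      | 1570.88   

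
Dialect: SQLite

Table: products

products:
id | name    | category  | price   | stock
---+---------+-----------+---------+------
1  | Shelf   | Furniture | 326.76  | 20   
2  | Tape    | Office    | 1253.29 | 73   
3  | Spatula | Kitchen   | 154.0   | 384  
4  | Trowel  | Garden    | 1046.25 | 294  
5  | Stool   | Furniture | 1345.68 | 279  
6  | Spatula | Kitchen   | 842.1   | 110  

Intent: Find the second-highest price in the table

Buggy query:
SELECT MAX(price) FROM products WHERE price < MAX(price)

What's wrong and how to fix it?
Bug: The inner MAX is an aggregate inside WHERE, which is not allowed

Fix: Compute the overall MAX in a subquery, then take MAX of rows below it

Corrected query:
SELECT MAX(price) FROM products WHERE price < (SELECT MAX(price) FROM products)

Result:
MAX(price)
----------
1253.29   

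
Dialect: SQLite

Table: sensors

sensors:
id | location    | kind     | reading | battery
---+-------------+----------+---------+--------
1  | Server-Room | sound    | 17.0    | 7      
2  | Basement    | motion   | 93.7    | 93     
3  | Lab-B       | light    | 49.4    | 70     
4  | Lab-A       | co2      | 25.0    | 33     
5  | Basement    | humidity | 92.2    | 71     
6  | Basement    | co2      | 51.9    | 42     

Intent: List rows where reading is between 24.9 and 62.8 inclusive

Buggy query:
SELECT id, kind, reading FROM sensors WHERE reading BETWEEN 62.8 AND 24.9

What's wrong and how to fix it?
Bug: BETWEEN expects the lower bound first; with 62.8 AND 24.9 the range is empty

Fix: Write BETWEEN 24.9 AND 62.8

Corrected query:
SELECT id, kind, reading FROM sensors WHERE reading BETWEEN 24.9 AND 62.8

Result:
id | kind  | reading
---+-------+--------
3  | light | 49.4   
4  | co2   | 25     
6  | co2   | 51.9   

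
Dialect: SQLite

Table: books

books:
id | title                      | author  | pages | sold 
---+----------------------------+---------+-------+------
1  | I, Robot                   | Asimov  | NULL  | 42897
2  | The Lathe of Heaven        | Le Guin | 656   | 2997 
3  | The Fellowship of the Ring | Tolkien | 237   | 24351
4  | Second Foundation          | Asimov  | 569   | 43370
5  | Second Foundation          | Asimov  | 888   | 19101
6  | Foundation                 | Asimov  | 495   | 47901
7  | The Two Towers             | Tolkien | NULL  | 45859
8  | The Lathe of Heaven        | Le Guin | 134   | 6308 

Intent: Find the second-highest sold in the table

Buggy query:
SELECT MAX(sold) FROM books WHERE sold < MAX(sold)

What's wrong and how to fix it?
Bug: MAX(sold) on the right of the comparison is an aggregate-in-WHERE error

Fix: Put the inner MAX in a scalar subquery

Corrected query:
SELECT MAX(sold) FROM books WHERE sold < (SELECT MAX(sold) FROM books)

Result:
MAX(sold)
---------
45859    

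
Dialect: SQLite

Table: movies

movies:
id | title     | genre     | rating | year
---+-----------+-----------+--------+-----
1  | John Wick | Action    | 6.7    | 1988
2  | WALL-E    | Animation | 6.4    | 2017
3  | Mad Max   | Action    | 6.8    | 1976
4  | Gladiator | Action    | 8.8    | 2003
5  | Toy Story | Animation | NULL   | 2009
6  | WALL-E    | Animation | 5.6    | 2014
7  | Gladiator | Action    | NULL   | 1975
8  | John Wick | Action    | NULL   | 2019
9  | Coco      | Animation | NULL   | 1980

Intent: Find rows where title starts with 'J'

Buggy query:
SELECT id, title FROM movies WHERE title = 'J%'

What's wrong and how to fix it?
Bug: Wildcards only work with LIKE; '=' treats '%' as a literal character

Fix: Replace '=' with LIKE so 'J%' is treated as a pattern

Corrected query:
SELECT id, title FROM movies WHERE title LIKE 'J%'

Result:
id | title    
---+----------
1  | John Wick
8  | John Wick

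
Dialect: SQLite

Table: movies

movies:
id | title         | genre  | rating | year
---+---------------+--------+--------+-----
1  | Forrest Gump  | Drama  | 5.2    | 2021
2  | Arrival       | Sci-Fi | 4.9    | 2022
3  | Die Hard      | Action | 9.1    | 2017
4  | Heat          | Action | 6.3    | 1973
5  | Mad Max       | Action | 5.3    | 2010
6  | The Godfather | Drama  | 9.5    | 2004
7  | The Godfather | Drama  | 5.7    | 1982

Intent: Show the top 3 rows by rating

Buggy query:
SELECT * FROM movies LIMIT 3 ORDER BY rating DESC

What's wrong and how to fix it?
Bug: ORDER BY cannot follow LIMIT; LIMIT is the final clause

Fix: Sort with ORDER BY, then apply LIMIT

Corrected query:
SELECT * FROM movies ORDER BY rating DESC LIMIT 3

Result:
id | title         | genre  | rating | year
---+---------------+--------+--------+-----
6  | The Godfather | Drama  | 9.5    | 2004
3  | Die Hard      | Action | 9.1    | 2017
4  | Heat          | Action | 6.3    | 1973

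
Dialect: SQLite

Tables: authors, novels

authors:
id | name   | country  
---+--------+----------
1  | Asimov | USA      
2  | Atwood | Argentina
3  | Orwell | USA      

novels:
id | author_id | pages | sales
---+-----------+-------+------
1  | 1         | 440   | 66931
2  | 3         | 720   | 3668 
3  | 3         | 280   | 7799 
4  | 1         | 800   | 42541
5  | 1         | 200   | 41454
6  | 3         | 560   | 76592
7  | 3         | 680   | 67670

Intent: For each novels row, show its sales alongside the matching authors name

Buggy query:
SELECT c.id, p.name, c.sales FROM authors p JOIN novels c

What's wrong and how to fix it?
Bug: Missing join condition: each novels row is matched to all authors rows instead of just its own

Fix: Specify the join condition linking the foreign key to the parent id

Corrected query:
SELECT c.id, p.name, c.sales FROM authors p JOIN novels c ON c.author_id = p.id

Result:
id | name   | sales
---+--------+------
1  | Asimov | 66931
2  | Orwell | 3668 
3  | Orwell | 7799 
4  | Asimov | 42541
5  | Asimov | 41454
6  | Orwell | 76592
7  | Orwell | 67670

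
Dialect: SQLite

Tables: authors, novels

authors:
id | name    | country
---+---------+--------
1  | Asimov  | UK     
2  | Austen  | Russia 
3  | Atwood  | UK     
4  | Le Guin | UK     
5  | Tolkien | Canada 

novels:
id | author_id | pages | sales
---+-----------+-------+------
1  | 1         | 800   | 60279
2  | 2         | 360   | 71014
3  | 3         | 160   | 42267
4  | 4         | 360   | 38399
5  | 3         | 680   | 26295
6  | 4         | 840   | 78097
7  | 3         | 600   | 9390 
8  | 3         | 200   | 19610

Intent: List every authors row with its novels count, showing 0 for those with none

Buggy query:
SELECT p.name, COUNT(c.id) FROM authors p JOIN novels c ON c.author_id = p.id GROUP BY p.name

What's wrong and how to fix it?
Bug: An inner join excludes parents with zero children

Fix: Use LEFT JOIN so parents without children still appear (COUNT(c.id) gives 0)

Corrected query:
SELECT p.name, COUNT(c.id) FROM authors p LEFT JOIN novels c ON c.author_id = p.id GROUP BY p.name

Result:
name    | COUNT(c.id)
--------+------------
Asimov  | 1          
Atwood  | 4          
Austen  | 1          
Le Guin | 2          
Tolkien | 0          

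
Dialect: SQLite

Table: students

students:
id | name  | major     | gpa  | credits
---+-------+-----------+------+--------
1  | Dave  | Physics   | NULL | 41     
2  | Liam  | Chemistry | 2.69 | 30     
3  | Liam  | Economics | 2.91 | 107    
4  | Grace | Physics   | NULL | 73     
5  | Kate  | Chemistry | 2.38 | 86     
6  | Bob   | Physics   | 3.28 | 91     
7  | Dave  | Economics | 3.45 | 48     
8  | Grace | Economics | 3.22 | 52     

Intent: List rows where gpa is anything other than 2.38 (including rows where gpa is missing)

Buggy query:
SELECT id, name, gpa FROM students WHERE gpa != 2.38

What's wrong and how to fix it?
Bug: 'gpa != 2.38' is unknown when gpa is NULL, so NULL rows are silently excluded

Fix: Add an explicit OR gpa IS NULL to include the missing-value rows

Corrected query:
SELECT id, name, gpa FROM students WHERE gpa != 2.38 OR gpa IS NULL

Result:
id | name  | gpa 
---+-------+-----
1  | Dave  | NULL
2  | Liam  | 2.69
3  | Liam  | 2.91
4  | Grace | NULL
6  | Bob   | 3.28
7  | Dave  | 3.45
8  | Grace | 3.22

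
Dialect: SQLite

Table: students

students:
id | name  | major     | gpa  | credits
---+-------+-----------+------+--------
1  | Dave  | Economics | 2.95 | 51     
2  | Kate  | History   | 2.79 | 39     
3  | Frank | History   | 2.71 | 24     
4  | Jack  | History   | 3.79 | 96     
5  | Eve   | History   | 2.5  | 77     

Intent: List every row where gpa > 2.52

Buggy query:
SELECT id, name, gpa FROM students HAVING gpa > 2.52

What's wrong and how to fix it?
Bug: This is a non-aggregate query (no GROUP BY, no aggregates), so in SQLite the HAVING clause is invalid here; a row-level condition belongs in WHERE

Fix: Replace HAVING with WHERE since the condition applies to individual rows

Corrected query:
SELECT id, name, gpa FROM students WHERE gpa > 2.52

Result:
id | name  | gpa 
---+-------+-----
1  | Dave  | 2.95
2  | Kate  | 2.79
3  | Frank | 2.71
4  | Jack  | 3.79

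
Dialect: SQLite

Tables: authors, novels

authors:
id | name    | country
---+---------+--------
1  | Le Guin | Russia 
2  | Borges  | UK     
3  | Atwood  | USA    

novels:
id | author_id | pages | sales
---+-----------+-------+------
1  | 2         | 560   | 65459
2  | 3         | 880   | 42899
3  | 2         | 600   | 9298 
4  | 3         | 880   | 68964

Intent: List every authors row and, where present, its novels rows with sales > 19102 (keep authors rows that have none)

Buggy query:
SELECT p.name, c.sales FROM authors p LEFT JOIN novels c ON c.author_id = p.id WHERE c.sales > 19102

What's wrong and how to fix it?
Bug: A WHERE condition on the right-hand table after LEFT JOIN drops unmatched parents

Fix: Move the right-table condition into the ON clause so unmatched parents are kept

Corrected query:
SELECT p.name, c.sales FROM authors p LEFT JOIN novels c ON c.author_id = p.id AND c.sales > 19102

Result:
name    | sales
--------+------
Le Guin | NULL 
Borges  | 65459
Atwood  | 42899
Atwood  | 68964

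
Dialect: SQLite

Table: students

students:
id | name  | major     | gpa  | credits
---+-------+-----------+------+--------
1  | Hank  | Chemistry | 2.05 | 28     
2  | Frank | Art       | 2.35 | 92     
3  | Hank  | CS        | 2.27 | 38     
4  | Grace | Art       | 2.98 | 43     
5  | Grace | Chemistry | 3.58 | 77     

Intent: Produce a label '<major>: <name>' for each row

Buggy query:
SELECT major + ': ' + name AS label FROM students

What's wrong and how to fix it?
Bug: SQLite uses || for string concatenation; + coerces text to numbers (yielding 0)

Fix: Use the || operator for string concatenation

Corrected query:
SELECT major || ': ' || name AS label FROM students

Result:
label           
----------------
Chemistry: Hank 
Art: Frank      
CS: Hank        
Art: Grace      
Chemistry: Grace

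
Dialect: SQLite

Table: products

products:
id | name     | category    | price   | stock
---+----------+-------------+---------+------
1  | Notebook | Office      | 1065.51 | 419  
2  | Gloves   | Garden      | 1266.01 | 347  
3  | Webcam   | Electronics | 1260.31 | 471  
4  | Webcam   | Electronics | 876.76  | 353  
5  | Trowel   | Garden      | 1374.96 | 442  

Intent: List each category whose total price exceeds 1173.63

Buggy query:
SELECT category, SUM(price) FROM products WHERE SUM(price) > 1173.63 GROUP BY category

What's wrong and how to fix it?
Bug: SUM(price) is an aggregate, but WHERE filters rows before aggregation

Fix: Move the aggregate condition to a HAVING clause

Corrected query:
SELECT category, SUM(price) FROM products GROUP BY category HAVING SUM(price) > 1173.63

Result:
category    | SUM(price)
------------+-----------
Electronics | 2137.07   
Garden      | 2640.97   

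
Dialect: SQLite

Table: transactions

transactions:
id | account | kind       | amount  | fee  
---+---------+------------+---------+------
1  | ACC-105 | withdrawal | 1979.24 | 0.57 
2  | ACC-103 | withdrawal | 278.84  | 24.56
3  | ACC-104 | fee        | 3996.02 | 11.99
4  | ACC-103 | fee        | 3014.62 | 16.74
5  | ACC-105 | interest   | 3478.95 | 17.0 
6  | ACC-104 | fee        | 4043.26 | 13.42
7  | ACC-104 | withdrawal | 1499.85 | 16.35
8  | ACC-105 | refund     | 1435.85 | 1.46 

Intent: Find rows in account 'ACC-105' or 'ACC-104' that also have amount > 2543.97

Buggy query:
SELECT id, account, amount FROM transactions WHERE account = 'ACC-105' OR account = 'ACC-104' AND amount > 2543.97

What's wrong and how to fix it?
Bug: Without parentheses, AND is evaluated before OR, so the amount filter only applies to the 'ACC-104' branch

Fix: Add parentheses around the OR so the AND applies to both alternatives

Corrected query:
SELECT id, account, amount FROM transactions WHERE (account = 'ACC-105' OR account = 'ACC-104') AND amount > 2543.97

Result:
id | account | amount 
---+---------+--------
3  | ACC-104 | 3996.02
5  | ACC-105 | 3478.95
6  | ACC-104 | 4043.26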